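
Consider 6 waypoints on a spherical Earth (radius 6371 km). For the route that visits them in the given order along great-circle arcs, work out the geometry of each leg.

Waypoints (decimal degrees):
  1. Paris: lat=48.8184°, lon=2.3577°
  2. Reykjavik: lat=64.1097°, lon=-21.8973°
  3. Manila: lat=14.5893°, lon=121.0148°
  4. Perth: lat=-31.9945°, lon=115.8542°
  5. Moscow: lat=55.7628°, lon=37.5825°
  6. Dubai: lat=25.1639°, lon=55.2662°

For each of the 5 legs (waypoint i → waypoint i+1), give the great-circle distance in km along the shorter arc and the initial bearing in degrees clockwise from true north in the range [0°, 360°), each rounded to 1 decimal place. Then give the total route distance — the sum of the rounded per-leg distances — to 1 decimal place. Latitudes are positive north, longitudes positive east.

Leg 1: φ1=0.8520418, φ2=1.1189253, Δφ=0.2668835, Δλ=-0.4233296 rad; a=sin²(Δφ/2)+cosφ1·cosφ2·sin²(Δλ/2)=0.0303911024; c=2·atan2(√a, √(1-a))=0.350451511; dist=6371·c=2232.727 ≈ 2232.7 km; running total=2232.7 km
Leg 1 bearing: y=sinΔλ·cosφ2=-0.17937492, x=cosφ1·sinφ2-sinφ1·cosφ2·cosΔλ=0.29273635; θ=atan2(y, x)=-31.4980° <0 so +360° → 328.5020° ≈ 328.5°
Leg 2: φ1=1.1189253, φ2=0.2546313, Δφ=-0.8642940, Δλ=2.4942867 rad; a=sin²(Δφ/2)+cosφ1·cosφ2·sin²(Δλ/2)=0.5552410349; c=2·atan2(√a, √(1-a))=1.681504403; dist=6371·c=10712.865 ≈ 10712.9 km; running total=12945.6 km
Leg 2 bearing: y=sinΔλ·cosφ2=0.58359527, x=cosφ1·sinφ2-sinφ1·cosφ2·cosΔλ=0.80449380; θ=atan2(y, x)=35.9579° ≈ 36.0°
Leg 3: φ1=0.2546313, φ2=-0.5584094, Δφ=-0.8130407, Δλ=-0.0900695 rad; a=sin²(Δφ/2)+cosφ1·cosφ2·sin²(Δλ/2)=0.1580170076; c=2·atan2(√a, √(1-a))=0.817610975; dist=6371·c=5209.000 ≈ 5209.0 km; running total=18154.6 km
Leg 3 bearing: y=sinΔλ·cosφ2=-0.07628458, x=cosφ1·sinφ2-sinφ1·cosφ2·cosΔλ=-0.72551443; θ=atan2(y, x)=-173.9977° <0 so +360° → 186.0023° ≈ 186.0°
Leg 4: φ1=-0.5584094, φ2=0.9732445, Δφ=1.5316538, Δλ=-1.3660989 rad; a=sin²(Δφ/2)+cosφ1·cosφ2·sin²(Δλ/2)=0.6705164319; c=2·atan2(√a, √(1-a))=1.918811737; dist=6371·c=12224.7496 ≈ 12224.7 km; running total=30379.3 km
Leg 4 bearing: y=sinΔλ·cosφ2=-0.55087416, x=cosφ1·sinφ2-sinφ1·cosφ2·cosΔλ=0.76173108; θ=atan2(y, x)=-35.8740° <0 so +360° → 324.1260° ≈ 324.1°
Leg 5: φ1=0.9732445, φ2=0.4391929, Δφ=-0.5340516, Δλ=0.3086388 rad; a=sin²(Δφ/2)+cosφ1·cosφ2·sin²(Δλ/2)=0.0816550627; c=2·atan2(√a, √(1-a))=0.579585243; dist=6371·c=3692.538 ≈ 3692.5 km; running total=34071.8 km
Leg 5 bearing: y=sinΔλ·cosφ2=0.27493353, x=cosφ1·sinφ2-sinφ1·cosφ2·cosΔλ=-0.47366824; θ=atan2(y, x)=149.8676° ≈ 149.9°

Leg 1: dist=2232.7 km, bearing=328.5°
Leg 2: dist=10712.9 km, bearing=36.0°
Leg 3: dist=5209.0 km, bearing=186.0°
Leg 4: dist=12224.7 km, bearing=324.1°
Leg 5: dist=3692.5 km, bearing=149.9°
Total: 34071.8 km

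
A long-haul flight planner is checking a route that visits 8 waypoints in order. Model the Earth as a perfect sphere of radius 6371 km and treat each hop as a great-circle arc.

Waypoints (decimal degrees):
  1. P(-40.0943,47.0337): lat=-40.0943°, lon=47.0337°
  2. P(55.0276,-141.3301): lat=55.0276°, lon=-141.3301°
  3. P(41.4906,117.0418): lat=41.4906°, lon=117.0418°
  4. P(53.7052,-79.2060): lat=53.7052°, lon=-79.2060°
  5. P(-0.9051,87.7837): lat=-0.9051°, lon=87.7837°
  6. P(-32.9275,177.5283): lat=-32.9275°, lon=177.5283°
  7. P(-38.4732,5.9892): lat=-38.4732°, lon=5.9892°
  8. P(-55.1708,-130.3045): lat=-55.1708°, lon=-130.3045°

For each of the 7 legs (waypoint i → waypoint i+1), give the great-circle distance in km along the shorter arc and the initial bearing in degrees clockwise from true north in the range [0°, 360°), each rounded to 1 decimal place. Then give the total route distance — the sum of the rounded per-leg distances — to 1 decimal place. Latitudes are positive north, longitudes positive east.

Leg 1: φ1=-0.6997775, φ2=0.9604128, Δφ=1.6601903, Δλ=-3.2875685 rad; a=sin²(Δφ/2)+cosφ1·cosφ2·sin²(Δλ/2)=0.9807815167; c=2·atan2(√a, √(1-a))=2.863435305; dist=6371·c=18242.946 ≈ 18242.9 km; running total=18242.9 km
Leg 1 bearing: y=sinΔλ·cosφ2=0.08337386, x=cosφ1·sinφ2-sinφ1·cosφ2·cosΔλ=0.26162059; θ=atan2(y, x)=17.6762° ≈ 17.7°
Leg 2: φ1=0.9604128, φ2=0.7241476, Δφ=-0.2362652, Δλ=4.5094403 rad; a=sin²(Δφ/2)+cosφ1·cosφ2·sin²(Δλ/2)=0.2718350940; c=2·atan2(√a, √(1-a))=1.096930196; dist=6371·c=6988.542 ≈ 6988.5 km; running total=25231.4 km
Leg 2 bearing: y=sinΔλ·cosφ2=-0.73369101, x=cosφ1·sinφ2-sinφ1·cosφ2·cosΔλ=0.50344871; θ=atan2(y, x)=-55.5426° <0 so +360° → 304.4574° ≈ 304.5°
Leg 3: φ1=0.7241476, φ2=0.9373326, Δφ=0.2131850, Δλ=-3.4251703 rad; a=sin²(Δφ/2)+cosφ1·cosφ2·sin²(Δλ/2)=0.4458656214; c=2·atan2(√a, √(1-a))=1.462314923; dist=6371·c=9316.408 ≈ 9316.4 km; running total=34547.8 km
Leg 3 bearing: y=sinΔλ·cosφ2=0.16562017, x=cosφ1·sinφ2-sinφ1·cosφ2·cosΔλ=0.98022846; θ=atan2(y, x)=9.5902° ≈ 9.6°
Leg 4: φ1=0.9373326, φ2=-0.0157970, Δφ=-0.9531295, Δλ=2.9145201 rad; a=sin²(Δφ/2)+cosφ1·cosφ2·sin²(Δλ/2)=0.7947021445; c=2·atan2(√a, √(1-a))=2.201117555; dist=6371·c=14023.320 ≈ 14023.3 km; running total=48571.1 km
Leg 4 bearing: y=sinΔλ·cosφ2=0.22509812, x=cosφ1·sinφ2-sinφ1·cosφ2·cosΔλ=0.77584368; θ=atan2(y, x)=16.1792° ≈ 16.2°
Leg 5: φ1=-0.0157970, φ2=-0.5746933, Δφ=-0.5588963, Δλ=1.5663388 rad; a=sin²(Δφ/2)+cosφ1·cosφ2·sin²(Δλ/2)=0.4938362278; c=2·atan2(√a, √(1-a))=1.558468470; dist=6371·c=9929.003 ≈ 9929.0 km; running total=58500.1 km
Leg 5 bearing: y=sinΔλ·cosφ2=0.83935072, x=cosφ1·sinφ2-sinφ1·cosφ2·cosΔλ=-0.54345045; θ=atan2(y, x)=122.9217° ≈ 122.9°
Leg 6: φ1=-0.5746933, φ2=-0.6714840, Δφ=-0.0967907, Δλ=-2.9939221 rad; a=sin²(Δφ/2)+cosφ1·cosφ2·sin²(Δλ/2)=0.6558979089; c=2·atan2(√a, √(1-a))=1.887878813; dist=6371·c=12027.676 ≈ 12027.7 km; running total=70527.8 km
Leg 6 bearing: y=sinΔλ·cosφ2=-0.11519145, x=cosφ1·sinφ2-sinφ1·cosφ2·cosΔλ=-0.94314066; θ=atan2(y, x)=-173.0366° <0 so +360° → 186.9634° ≈ 187.0°
Leg 7: φ1=-0.6714840, φ2=-0.9629121, Δφ=-0.2914281, Δλ=-2.3787738 rad; a=sin²(Δφ/2)+cosφ1·cosφ2·sin²(Δλ/2)=0.4062684810; c=2·atan2(√a, √(1-a))=1.382217570; dist=6371·c=8806.108 ≈ 8806.1 km; running total=79333.9 km
Leg 7 bearing: y=sinΔλ·cosφ2=-0.39463044, x=cosφ1·sinφ2-sinφ1·cosφ2·cosΔλ=-0.89951344; θ=atan2(y, x)=-156.3122° <0 so +360° → 203.6878° ≈ 203.7°

Leg 1: dist=18242.9 km, bearing=17.7°
Leg 2: dist=6988.5 km, bearing=304.5°
Leg 3: dist=9316.4 km, bearing=9.6°
Leg 4: dist=14023.3 km, bearing=16.2°
Leg 5: dist=9929.0 km, bearing=122.9°
Leg 6: dist=12027.7 km, bearing=187.0°
Leg 7: dist=8806.1 km, bearing=203.7°
Total: 79333.9 km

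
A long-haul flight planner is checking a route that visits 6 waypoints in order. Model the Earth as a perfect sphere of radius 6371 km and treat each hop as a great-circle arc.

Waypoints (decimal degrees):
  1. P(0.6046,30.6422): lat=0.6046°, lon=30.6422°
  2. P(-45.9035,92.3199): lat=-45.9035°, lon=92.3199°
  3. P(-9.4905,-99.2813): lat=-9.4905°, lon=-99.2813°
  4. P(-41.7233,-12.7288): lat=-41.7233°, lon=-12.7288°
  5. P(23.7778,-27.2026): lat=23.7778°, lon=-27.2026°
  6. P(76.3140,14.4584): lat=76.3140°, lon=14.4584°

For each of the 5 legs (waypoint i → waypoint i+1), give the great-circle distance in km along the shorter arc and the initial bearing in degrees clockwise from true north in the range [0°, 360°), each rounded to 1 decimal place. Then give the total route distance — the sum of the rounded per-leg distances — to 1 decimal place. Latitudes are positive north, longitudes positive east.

Leg 1: φ1=0.0105523, φ2=-0.8011672, Δφ=-0.8117195, Δλ=1.0764789 rad; a=sin²(Δφ/2)+cosφ1·cosφ2·sin²(Δλ/2)=0.3387274245; c=2·atan2(√a, √(1-a))=1.242379207; dist=6371·c=7915.198 ≈ 7915.2 km; running total=7915.2 km
Leg 1 bearing: y=sinΔλ·cosφ2=0.61256838, x=cosφ1·sinφ2-sinφ1·cosφ2·cosΔλ=-0.72161250; θ=atan2(y, x)=139.6725° ≈ 139.7°
Leg 2: φ1=-0.8011672, φ2=-0.1656405, Δφ=0.6355267, Δλ=-3.3440718 rad; a=sin²(Δφ/2)+cosφ1·cosφ2·sin²(Δλ/2)=0.7769543171; c=2·atan2(√a, √(1-a))=2.157847892; dist=6371·c=13747.649 ≈ 13747.6 km; running total=21662.8 km
Leg 2 bearing: y=sinΔλ·cosφ2=0.19834599, x=cosφ1·sinφ2-sinφ1·cosφ2·cosΔλ=-0.80860627; θ=atan2(y, x)=166.2178° ≈ 166.2°
Leg 3: φ1=-0.1656405, φ2=-0.7282090, Δφ=-0.5625685, Δλ=1.5106261 rad; a=sin²(Δφ/2)+cosφ1·cosφ2·sin²(Δλ/2)=0.4229981726; c=2·atan2(√a, √(1-a))=1.416177328; dist=6371·c=9022.466 ≈ 9022.5 km; running total=30685.3 km
Leg 3 bearing: y=sinΔλ·cosφ2=0.74501691, x=cosφ1·sinφ2-sinφ1·cosφ2·cosΔλ=-0.64902441; θ=atan2(y, x)=131.0609° ≈ 131.1°
Leg 4: φ1=-0.7282090, φ2=0.4150009, Δφ=1.1432099, Δλ=-0.2526155 rad; a=sin²(Δφ/2)+cosφ1·cosφ2·sin²(Δλ/2)=0.3035008345; c=2·atan2(√a, √(1-a))=1.166906308; dist=6371·c=7434.360 ≈ 7434.4 km; running total=38119.7 km
Leg 4 bearing: y=sinΔλ·cosφ2=-0.22872158, x=cosφ1·sinφ2-sinφ1·cosφ2·cosΔλ=0.89063952; θ=atan2(y, x)=-14.4027° <0 so +360° → 345.5973° ≈ 345.6°
Leg 5: φ1=0.4150009, φ2=1.3319306, Δφ=0.9169297, Δλ=0.7271216 rad; a=sin²(Δφ/2)+cosφ1·cosφ2·sin²(Δλ/2)=0.2232495538; c=2·atan2(√a, √(1-a))=0.984234416; dist=6371·c=6270.557 ≈ 6270.6 km; running total=44390.3 km
Leg 5 bearing: y=sinΔλ·cosφ2=0.15727372, x=cosφ1·sinφ2-sinφ1·cosφ2·cosΔλ=0.81786413; θ=atan2(y, x)=10.8850° ≈ 10.9°

Leg 1: dist=7915.2 km, bearing=139.7°
Leg 2: dist=13747.6 km, bearing=166.2°
Leg 3: dist=9022.5 km, bearing=131.1°
Leg 4: dist=7434.4 km, bearing=345.6°
Leg 5: dist=6270.6 km, bearing=10.9°
Total: 44390.3 km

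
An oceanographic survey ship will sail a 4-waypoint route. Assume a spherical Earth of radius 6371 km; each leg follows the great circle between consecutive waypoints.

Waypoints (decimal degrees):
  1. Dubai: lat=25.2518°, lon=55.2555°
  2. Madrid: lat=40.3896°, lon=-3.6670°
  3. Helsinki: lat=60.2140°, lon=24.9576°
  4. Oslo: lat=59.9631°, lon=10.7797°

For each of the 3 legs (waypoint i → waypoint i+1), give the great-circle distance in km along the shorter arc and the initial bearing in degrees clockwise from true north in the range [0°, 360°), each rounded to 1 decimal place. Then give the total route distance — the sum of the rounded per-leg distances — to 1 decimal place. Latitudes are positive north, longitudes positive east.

Leg 1: φ1=0.4407271, φ2=0.7049315, Δφ=0.2642045, Δλ=-1.0283916 rad; a=sin²(Δφ/2)+cosφ1·cosφ2·sin²(Δλ/2)=0.1839892247; c=2·atan2(√a, √(1-a))=0.886637263; dist=6371·c=5648.766 ≈ 5648.8 km; running total=5648.8 km
Leg 1 bearing: y=sinΔλ·cosφ2=-0.65233536, x=cosφ1·sinφ2-sinφ1·cosφ2·cosΔλ=0.41833879; θ=atan2(y, x)=-57.3282° <0 so +360° → 302.6718° ≈ 302.7°
Leg 2: φ1=0.7049315, φ2=1.0509326, Δφ=0.3460011, Δλ=0.4995935 rad; a=sin²(Δφ/2)+cosφ1·cosφ2·sin²(Δλ/2)=0.0527539647; c=2·atan2(√a, √(1-a))=0.463502513; dist=6371·c=2952.975 ≈ 2953.0 km; running total=8601.8 km
Leg 2 bearing: y=sinΔλ·cosφ2=0.23798312, x=cosφ1·sinφ2-sinφ1·cosφ2·cosΔλ=0.37848114; θ=atan2(y, x)=32.1611° ≈ 32.2°
Leg 3: φ1=1.0509326, φ2=1.0465535, Δφ=-0.0043790, Δλ=-0.2474510 rad; a=sin²(Δφ/2)+cosφ1·cosφ2·sin²(Δλ/2)=0.0037918676; c=2·atan2(√a, √(1-a))=0.123234250; dist=6371·c=785.125 ≈ 785.1 km; running total=9386.9 km
Leg 3 bearing: y=sinΔλ·cosφ2=-0.12260330, x=cosφ1·sinφ2-sinφ1·cosφ2·cosΔλ=0.00885369; θ=atan2(y, x)=-85.8696° <0 so +360° → 274.1304° ≈ 274.1°

Leg 1: dist=5648.8 km, bearing=302.7°
Leg 2: dist=2953.0 km, bearing=32.2°
Leg 3: dist=785.1 km, bearing=274.1°
Total: 9386.9 km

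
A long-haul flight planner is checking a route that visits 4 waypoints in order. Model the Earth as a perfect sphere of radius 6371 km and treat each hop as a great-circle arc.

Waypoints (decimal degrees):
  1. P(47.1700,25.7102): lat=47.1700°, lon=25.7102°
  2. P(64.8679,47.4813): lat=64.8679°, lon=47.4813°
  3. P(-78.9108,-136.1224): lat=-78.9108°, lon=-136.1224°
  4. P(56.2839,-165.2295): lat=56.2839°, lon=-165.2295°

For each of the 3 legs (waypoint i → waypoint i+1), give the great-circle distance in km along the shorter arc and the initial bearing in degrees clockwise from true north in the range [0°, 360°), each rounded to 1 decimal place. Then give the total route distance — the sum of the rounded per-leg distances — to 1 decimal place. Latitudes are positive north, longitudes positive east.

Leg 1: φ1=0.8232718, φ2=1.1321584, Δφ=0.3088866, Δλ=0.3799774 rad; a=sin²(Δφ/2)+cosφ1·cosφ2·sin²(Δλ/2)=0.0339606781; c=2·atan2(√a, √(1-a))=0.370687143; dist=6371·c=2361.648 ≈ 2361.6 km; running total=2361.6 km
Leg 1 bearing: y=sinΔλ·cosφ2=0.15752349, x=cosφ1·sinφ2-sinφ1·cosφ2·cosΔλ=0.32621427; θ=atan2(y, x)=25.7751° ≈ 25.8°
Leg 2: φ1=1.1321584, φ2=-1.3772533, Δφ=-2.5094117, Δλ=-3.2044891 rad; a=sin²(Δφ/2)+cosφ1·cosφ2·sin²(Δλ/2)=0.9849763973; c=2·atan2(√a, √(1-a))=2.895833034; dist=6371·c=18449.352 ≈ 18449.4 km; running total=20811.0 km
Leg 2 bearing: y=sinΔλ·cosφ2=0.01208934, x=cosφ1·sinφ2-sinφ1·cosφ2·cosΔλ=-0.24299264; θ=atan2(y, x)=177.1518° ≈ 177.2°
Leg 3: φ1=-1.3772533, φ2=0.9823394, Δφ=2.3595926, Δλ=-0.5080147 rad; a=sin²(Δφ/2)+cosφ1·cosφ2·sin²(Δλ/2)=0.8614941633; c=2·atan2(√a, √(1-a))=2.378914428; dist=6371·c=15156.064 ≈ 15156.1 km; running total=35967.1 km
Leg 3 bearing: y=sinΔλ·cosφ2=-0.27001426, x=cosφ1·sinφ2-sinφ1·cosφ2·cosΔλ=0.63590894; θ=atan2(y, x)=-23.0066° <0 so +360° → 336.9934° ≈ 337.0°

Leg 1: dist=2361.6 km, bearing=25.8°
Leg 2: dist=18449.4 km, bearing=177.2°
Leg 3: dist=15156.1 km, bearing=337.0°
Total: 35967.1 km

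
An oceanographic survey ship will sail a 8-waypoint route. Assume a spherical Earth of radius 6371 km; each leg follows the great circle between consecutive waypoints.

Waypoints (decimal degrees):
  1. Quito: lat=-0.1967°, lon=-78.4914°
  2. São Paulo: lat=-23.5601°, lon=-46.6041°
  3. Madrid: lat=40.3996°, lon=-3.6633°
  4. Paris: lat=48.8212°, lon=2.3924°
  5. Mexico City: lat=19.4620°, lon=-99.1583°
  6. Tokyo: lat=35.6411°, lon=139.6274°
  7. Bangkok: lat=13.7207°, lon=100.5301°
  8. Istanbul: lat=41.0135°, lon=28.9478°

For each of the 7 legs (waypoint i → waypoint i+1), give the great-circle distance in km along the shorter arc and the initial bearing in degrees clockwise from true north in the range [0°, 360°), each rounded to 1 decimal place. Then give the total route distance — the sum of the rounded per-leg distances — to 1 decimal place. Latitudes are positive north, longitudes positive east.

Leg 1: φ1=-0.0034331, φ2=-0.4112013, Δφ=-0.4077683, Δλ=0.5565384 rad; a=sin²(Δφ/2)+cosφ1·cosφ2·sin²(Δλ/2)=0.1101612463; c=2·atan2(√a, √(1-a))=0.676645690; dist=6371·c=4310.910 ≈ 4310.9 km; running total=4310.9 km
Leg 1 bearing: y=sinΔλ·cosφ2=0.48421590, x=cosφ1·sinφ2-sinφ1·cosφ2·cosΔλ=-0.39703646; θ=atan2(y, x)=129.3503° ≈ 129.4°
Leg 2: φ1=-0.4112013, φ2=0.7051060, Δφ=1.1163074, Δλ=0.7494583 rad; a=sin²(Δφ/2)+cosφ1·cosφ2·sin²(Δλ/2)=0.3740184107; c=2·atan2(√a, √(1-a))=1.316087977; dist=6371·c=8384.797 ≈ 8384.8 km; running total=12695.7 km
Leg 2 bearing: y=sinΔλ·cosφ2=0.51879522, x=cosφ1·sinφ2-sinφ1·cosφ2·cosΔλ=0.81692477; θ=atan2(y, x)=32.4179° ≈ 32.4°
Leg 3: φ1=0.7051060, φ2=0.8520907, Δφ=0.1469846, Δλ=0.1056919 rad; a=sin²(Δφ/2)+cosφ1·cosφ2·sin²(Δλ/2)=0.0067903816; c=2·atan2(√a, √(1-a))=0.164994633; dist=6371·c=1051.181 ≈ 1051.2 km; running total=13746.9 km
Leg 3 bearing: y=sinΔλ·cosφ2=0.06945923, x=cosφ1·sinφ2-sinφ1·cosφ2·cosΔλ=0.14883718; θ=atan2(y, x)=25.0175° ≈ 25.0°
Leg 4: φ1=0.8520907, φ2=0.3396760, Δφ=-0.5124147, Δλ=-1.7723941 rad; a=sin²(Δφ/2)+cosφ1·cosφ2·sin²(Δλ/2)=0.4367660561; c=2·atan2(√a, √(1-a))=1.443988865; dist=6371·c=9199.653 ≈ 9199.7 km; running total=22946.6 km
Leg 4 bearing: y=sinΔλ·cosφ2=-0.92376773, x=cosφ1·sinφ2-sinφ1·cosφ2·cosΔλ=0.36146792; θ=atan2(y, x)=-68.6297° <0 so +360° → 291.3703° ≈ 291.4°
Leg 5: φ1=0.3396760, φ2=0.6220545, Δφ=0.2823786, Δλ=4.1675967 rad; a=sin²(Δφ/2)+cosφ1·cosφ2·sin²(Δλ/2)=0.6014770065; c=2·atan2(√a, √(1-a))=1.775170107; dist=6371·c=11309.609 ≈ 11309.6 km; running total=34256.2 km
Leg 5 bearing: y=sinΔλ·cosφ2=-0.69503488, x=cosφ1·sinφ2-sinφ1·cosφ2·cosΔλ=0.68973631; θ=atan2(y, x)=-45.2192° <0 so +360° → 314.7808° ≈ 314.8°
Leg 6: φ1=0.6220545, φ2=0.2394714, Δφ=-0.3825832, Δλ=-0.6823766 rad; a=sin²(Δφ/2)+cosφ1·cosφ2·sin²(Δλ/2)=0.1245413389; c=2·atan2(√a, √(1-a))=0.721346295; dist=6371·c=4595.697 ≈ 4595.7 km; running total=38851.9 km
Leg 6 bearing: y=sinΔλ·cosφ2=-0.61264299, x=cosφ1·sinφ2-sinφ1·cosφ2·cosΔλ=-0.24655980; θ=atan2(y, x)=-111.9225° <0 so +360° → 248.0775° ≈ 248.1°
Leg 7: φ1=0.2394714, φ2=0.7158206, Δφ=0.4763492, Δλ=-1.2493468 rad; a=sin²(Δφ/2)+cosφ1·cosφ2·sin²(Δλ/2)=0.3063775054; c=2·atan2(√a, √(1-a))=1.173154772; dist=6371·c=7474.169 ≈ 7474.2 km; running total=46326.1 km
Leg 7 bearing: y=sinΔλ·cosφ2=-0.71590551, x=cosφ1·sinφ2-sinφ1·cosφ2·cosΔλ=0.58096525; θ=atan2(y, x)=-50.9403° <0 so +360° → 309.0597° ≈ 309.1°

Leg 1: dist=4310.9 km, bearing=129.4°
Leg 2: dist=8384.8 km, bearing=32.4°
Leg 3: dist=1051.2 km, bearing=25.0°
Leg 4: dist=9199.7 km, bearing=291.4°
Leg 5: dist=11309.6 km, bearing=314.8°
Leg 6: dist=4595.7 km, bearing=248.1°
Leg 7: dist=7474.2 km, bearing=309.1°
Total: 46326.1 km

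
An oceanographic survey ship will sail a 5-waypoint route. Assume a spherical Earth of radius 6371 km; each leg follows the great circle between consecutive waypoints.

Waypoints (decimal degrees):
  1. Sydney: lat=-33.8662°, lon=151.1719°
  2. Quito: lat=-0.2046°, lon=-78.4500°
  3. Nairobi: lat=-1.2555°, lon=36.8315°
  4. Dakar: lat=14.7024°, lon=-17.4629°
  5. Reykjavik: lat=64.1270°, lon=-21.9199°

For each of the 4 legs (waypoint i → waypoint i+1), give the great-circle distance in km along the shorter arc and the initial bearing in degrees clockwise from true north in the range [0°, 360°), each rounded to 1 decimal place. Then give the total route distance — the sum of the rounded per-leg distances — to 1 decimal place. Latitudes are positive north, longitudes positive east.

Leg 1: dist=13611.0 km, bearing=115.5°
Leg 2: dist=12817.4 km, bearing=91.5°
Leg 3: dist=6229.8 km, bearing=288.7°
Leg 4: dist=5506.5 km, bearing=357.4°
Total: 38164.7 km

Leg 1: φ1=-0.5910767, φ2=-0.0035709, Δφ=0.5875058, Δλ=-4.0076582 rad; a=sin²(Δφ/2)+cosφ1·cosφ2·sin²(Δλ/2)=0.7679627731; c=2·atan2(√a, √(1-a))=2.136399967; dist=6371·c=13611.004 ≈ 13611.0 km; running total=13611.0 km
Leg 1 bearing: y=sinΔλ·cosφ2=0.76178112, x=cosφ1·sinφ2-sinφ1·cosφ2·cosΔλ=-0.36396886; θ=atan2(y, x)=115.5378° ≈ 115.5°
Leg 2: φ1=-0.0035709, φ2=-0.0219126, Δφ=-0.0183417, Δλ=2.0120417 rad; a=sin²(Δφ/2)+cosφ1·cosφ2·sin²(Δλ/2)=0.7134412173; c=2·atan2(√a, √(1-a))=2.011838824; dist=6371·c=12817.425 ≈ 12817.4 km; running total=26428.4 km
Leg 2 bearing: y=sinΔλ·cosφ2=0.90400341, x=cosφ1·sinφ2-sinφ1·cosφ2·cosΔλ=-0.02343537; θ=atan2(y, x)=91.4850° ≈ 91.5°
Leg 3: φ1=-0.0219126, φ2=0.2566053, Δφ=0.2785179, Δλ=-0.9476160 rad; a=sin²(Δφ/2)+cosφ1·cosφ2·sin²(Δλ/2)=0.2205926506; c=2·atan2(√a, √(1-a))=0.977840508; dist=6371·c=6229.822 ≈ 6229.8 km; running total=32658.2 km
Leg 3 bearing: y=sinΔλ·cosφ2=-0.78543840, x=cosφ1·sinφ2-sinφ1·cosφ2·cosΔλ=0.26610645; θ=atan2(y, x)=-71.2836° <0 so +360° → 288.7164° ≈ 288.7°
Leg 4: φ1=0.2566053, φ2=1.1192273, Δφ=0.8626220, Δλ=-0.0777893 rad; a=sin²(Δφ/2)+cosφ1·cosφ2·sin²(Δλ/2)=0.1754141313; c=2·atan2(√a, √(1-a))=0.864301296; dist=6371·c=5506.464 ≈ 5506.5 km; running total=38164.7 km
Leg 4 bearing: y=sinΔλ·cosφ2=-0.03391131, x=cosφ1·sinφ2-sinφ1·cosφ2·cosΔλ=0.75988557; θ=atan2(y, x)=-2.5552° <0 so +360° → 357.4448° ≈ 357.4°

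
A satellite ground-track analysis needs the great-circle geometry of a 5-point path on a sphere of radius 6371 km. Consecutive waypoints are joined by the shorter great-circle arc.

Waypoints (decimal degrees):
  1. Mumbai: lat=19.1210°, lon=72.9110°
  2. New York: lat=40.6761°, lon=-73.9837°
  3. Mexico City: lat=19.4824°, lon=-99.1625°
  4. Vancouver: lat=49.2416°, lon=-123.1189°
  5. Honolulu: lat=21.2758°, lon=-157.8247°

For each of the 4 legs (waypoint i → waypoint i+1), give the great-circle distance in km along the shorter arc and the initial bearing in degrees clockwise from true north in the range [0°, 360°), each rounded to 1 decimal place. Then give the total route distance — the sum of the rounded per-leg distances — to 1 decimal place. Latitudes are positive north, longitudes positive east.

Leg 1: φ1=0.3337244, φ2=0.7099319, Δφ=0.3762075, Δλ=-2.5637962 rad; a=sin²(Δφ/2)+cosφ1·cosφ2·sin²(Δλ/2)=0.6933712673; c=2·atan2(√a, √(1-a))=1.967892968; dist=6371·c=12537.446 ≈ 12537.4 km; running total=12537.4 km
Leg 1 bearing: y=sinΔλ·cosφ2=-0.41422593, x=cosφ1·sinφ2-sinφ1·cosφ2·cosΔλ=0.82392178; θ=atan2(y, x)=-26.6909° <0 so +360° → 333.3091° ≈ 333.3°
Leg 2: φ1=0.7099319, φ2=0.3400320, Δφ=-0.3698998, Δλ=-0.4394530 rad; a=sin²(Δφ/2)+cosφ1·cosφ2·sin²(Δλ/2)=0.0677854408; c=2·atan2(√a, √(1-a))=0.526782573; dist=6371·c=3356.132 ≈ 3356.1 km; running total=15893.5 km
Leg 2 bearing: y=sinΔλ·cosφ2=-0.40108521, x=cosφ1·sinφ2-sinφ1·cosφ2·cosΔλ=-0.30313850; θ=atan2(y, x)=-127.0818° <0 so +360° → 232.9182° ≈ 232.9°
Leg 3: φ1=0.3400320, φ2=0.8594280, Δφ=0.5193960, Δλ=-0.4181181 rad; a=sin²(Δφ/2)+cosφ1·cosφ2·sin²(Δλ/2)=0.0924512223; c=2·atan2(√a, √(1-a))=0.617898756; dist=6371·c=3936.633 ≈ 3936.6 km; running total=19830.1 km
Leg 3 bearing: y=sinΔλ·cosφ2=-0.26509255, x=cosφ1·sinφ2-sinφ1·cosφ2·cosΔλ=0.51511350; θ=atan2(y, x)=-27.2317° <0 so +360° → 332.7683° ≈ 332.8°
Leg 4: φ1=0.8594280, φ2=0.3713328, Δφ=-0.4880953, Δλ=-0.6057305 rad; a=sin²(Δφ/2)+cosφ1·cosφ2·sin²(Δλ/2)=0.1125051800; c=2·atan2(√a, √(1-a))=0.684097625; dist=6371·c=4358.386 ≈ 4358.4 km; running total=24188.5 km
Leg 4 bearing: y=sinΔλ·cosφ2=-0.53055758, x=cosφ1·sinφ2-sinφ1·cosφ2·cosΔλ=-0.34336527; θ=atan2(y, x)=-122.9101° <0 so +360° → 237.0899° ≈ 237.1°

Leg 1: dist=12537.4 km, bearing=333.3°
Leg 2: dist=3356.1 km, bearing=232.9°
Leg 3: dist=3936.6 km, bearing=332.8°
Leg 4: dist=4358.4 km, bearing=237.1°
Total: 24188.5 km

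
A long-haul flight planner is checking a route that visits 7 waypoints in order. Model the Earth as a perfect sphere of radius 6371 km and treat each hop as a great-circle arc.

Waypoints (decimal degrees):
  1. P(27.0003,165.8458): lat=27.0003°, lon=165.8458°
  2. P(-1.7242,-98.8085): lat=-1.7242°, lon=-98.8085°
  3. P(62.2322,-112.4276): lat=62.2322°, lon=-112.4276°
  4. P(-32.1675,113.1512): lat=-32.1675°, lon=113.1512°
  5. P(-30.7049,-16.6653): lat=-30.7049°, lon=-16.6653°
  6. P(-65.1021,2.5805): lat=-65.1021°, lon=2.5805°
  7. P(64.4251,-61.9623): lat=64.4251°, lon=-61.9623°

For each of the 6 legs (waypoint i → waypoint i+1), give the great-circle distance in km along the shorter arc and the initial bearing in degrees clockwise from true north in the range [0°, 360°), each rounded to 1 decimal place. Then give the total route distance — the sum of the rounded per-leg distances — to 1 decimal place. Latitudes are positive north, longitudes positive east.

Leg 1: dist=10624.2 km, bearing=89.1°
Leg 2: dist=7204.1 km, bearing=353.0°
Leg 3: dist=15382.9 km, bearing=294.6°
Leg 4: dist=11252.7 km, bearing=222.3°
Leg 5: dist=4047.3 km, bearing=166.5°
Leg 6: dist=15315.7 km, bearing=324.6°
Total: 63826.9 km

Leg 1: φ1=0.4712441, φ2=-0.0300930, Δφ=-0.5013371, Δλ=-4.6190889 rad; a=sin²(Δφ/2)+cosφ1·cosφ2·sin²(Δλ/2)=0.5483163032; c=2·atan2(√a, √(1-a))=1.667579959; dist=6371·c=10624.152 ≈ 10624.2 km; running total=10624.2 km
Leg 1 bearing: y=sinΔλ·cosφ2=0.99519992, x=cosφ1·sinφ2-sinφ1·cosφ2·cosΔλ=0.01546829; θ=atan2(y, x)=89.1095° ≈ 89.1°
Leg 2: φ1=-0.0300930, φ2=1.0861568, Δφ=1.1162498, Δλ=-0.2376981 rad; a=sin²(Δφ/2)+cosφ1·cosφ2·sin²(Δλ/2)=0.2870193590; c=2·atan2(√a, √(1-a))=1.130772213; dist=6371·c=7204.1498 ≈ 7204.1 km; running total=17828.3 km
Leg 2 bearing: y=sinΔλ·cosφ2=-0.10970117, x=cosφ1·sinφ2-sinφ1·cosφ2·cosΔλ=0.89806605; θ=atan2(y, x)=-6.9643° <0 so +360° → 353.0357° ≈ 353.0°
Leg 3: φ1=1.0861568, φ2=-0.5614288, Δφ=-1.6475856, Δλ=3.9370928 rad; a=sin²(Δφ/2)+cosφ1·cosφ2·sin²(Δλ/2)=0.8735598710; c=2·atan2(√a, √(1-a))=2.414514549; dist=6371·c=15382.872 ≈ 15382.9 km; running total=33211.2 km
Leg 3 bearing: y=sinΔλ·cosφ2=-0.60457858, x=cosφ1·sinφ2-sinφ1·cosφ2·cosΔλ=0.27621882; θ=atan2(y, x)=-65.4454° <0 so +360° → 294.5546° ≈ 294.6°
Leg 4: φ1=-0.5614288, φ2=-0.5359016, Δφ=0.0255272, Δλ=-2.2657253 rad; a=sin²(Δφ/2)+cosφ1·cosφ2·sin²(Δλ/2)=0.5970989574; c=2·atan2(√a, √(1-a))=1.766236059; dist=6371·c=11252.690 ≈ 11252.7 km; running total=44463.9 km
Leg 4 bearing: y=sinΔλ·cosφ2=-0.66041826, x=cosφ1·sinφ2-sinφ1·cosφ2·cosΔλ=-0.72535156; θ=atan2(y, x)=-137.6828° <0 so +360° → 222.3172° ≈ 222.3°
Leg 5: φ1=-0.5359016, φ2=-1.1362460, Δφ=-0.6003444, Δλ=0.3359026 rad; a=sin²(Δφ/2)+cosφ1·cosφ2·sin²(Δλ/2)=0.0975444468; c=2·atan2(√a, √(1-a))=0.635270679; dist=6371·c=4047.309 ≈ 4047.3 km; running total=48511.2 km
Leg 5 bearing: y=sinΔλ·cosφ2=0.13877147, x=cosφ1·sinφ2-sinφ1·cosφ2·cosΔλ=-0.57694072; θ=atan2(y, x)=166.4756° ≈ 166.5°
Leg 6: φ1=-1.1362460, φ2=1.1244301, Δφ=2.2606761, Δλ=-1.1264844 rad; a=sin²(Δφ/2)+cosφ1·cosφ2·sin²(Δλ/2)=0.8700337828; c=2·atan2(√a, √(1-a))=2.403967144; dist=6371·c=15315.675 ≈ 15315.7 km; running total=63826.9 km
Leg 6 bearing: y=sinΔλ·cosφ2=-0.38977633, x=cosφ1·sinφ2-sinφ1·cosφ2·cosΔλ=0.54806424; θ=atan2(y, x)=-35.4200° <0 so +360° → 324.5800° ≈ 324.6°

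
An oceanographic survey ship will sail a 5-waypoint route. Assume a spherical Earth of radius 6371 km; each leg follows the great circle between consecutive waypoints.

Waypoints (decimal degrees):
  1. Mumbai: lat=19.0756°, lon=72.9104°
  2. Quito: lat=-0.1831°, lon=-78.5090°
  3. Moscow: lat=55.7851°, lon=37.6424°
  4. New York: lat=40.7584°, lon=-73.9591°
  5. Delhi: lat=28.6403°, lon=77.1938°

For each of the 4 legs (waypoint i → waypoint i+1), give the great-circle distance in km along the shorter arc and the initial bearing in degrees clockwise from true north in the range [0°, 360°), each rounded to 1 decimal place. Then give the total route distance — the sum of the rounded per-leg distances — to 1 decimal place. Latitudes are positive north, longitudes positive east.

Leg 1: dist=16256.5 km, bearing=300.7°
Leg 2: dist=11620.5 km, bearing=31.4°
Leg 3: dist=7502.9 km, bearing=310.3°
Leg 4: dist=11745.2 km, bearing=26.1°
Total: 47125.1 km

Leg 1: φ1=0.3329320, φ2=-0.0031957, Δφ=-0.3361277, Δλ=-2.6427671 rad; a=sin²(Δφ/2)+cosφ1·cosφ2·sin²(Δλ/2)=0.9154823133; c=2·atan2(√a, √(1-a))=2.551635698; dist=6371·c=16256.471 ≈ 16256.5 km; running total=16256.5 km
Leg 1 bearing: y=sinΔλ·cosφ2=-0.47839211, x=cosφ1·sinφ2-sinφ1·cosφ2·cosΔλ=0.28396968; θ=atan2(y, x)=-59.3070° <0 so +360° → 300.6930° ≈ 300.7°
Leg 2: φ1=-0.0031957, φ2=0.9736337, Δφ=0.9768294, Δλ=2.0272244 rad; a=sin²(Δφ/2)+cosφ1·cosφ2·sin²(Δλ/2)=0.6252356863; c=2·atan2(√a, √(1-a))=1.823963444; dist=6371·c=11620.471 ≈ 11620.5 km; running total=27877.0 km
Leg 2 bearing: y=sinΔλ·cosφ2=0.50473738, x=cosφ1·sinφ2-sinφ1·cosφ2·cosΔλ=0.82613816; θ=atan2(y, x)=31.4233° ≈ 31.4°
Leg 3: φ1=0.9736337, φ2=0.7113683, Δφ=-0.2622654, Δλ=-1.9478136 rad; a=sin²(Δφ/2)+cosφ1·cosφ2·sin²(Δλ/2)=0.3084610297; c=2·atan2(√a, √(1-a))=1.177670195; dist=6371·c=7502.937 ≈ 7502.9 km; running total=35379.9 km
Leg 3 bearing: y=sinΔλ·cosφ2=-0.70426982, x=cosφ1·sinφ2-sinφ1·cosφ2·cosΔλ=0.59770838; θ=atan2(y, x)=-49.6790° <0 so +360° → 310.3210° ≈ 310.3°
Leg 4: φ1=0.7113683, φ2=0.4998675, Δφ=-0.2115007, Δλ=2.6381158 rad; a=sin²(Δφ/2)+cosφ1·cosφ2·sin²(Δλ/2)=0.6346846715; c=2·atan2(√a, √(1-a))=1.843534435; dist=6371·c=11745.158 ≈ 11745.2 km; running total=47125.1 km
Leg 4 bearing: y=sinΔλ·cosφ2=0.42344130, x=cosφ1·sinφ2-sinφ1·cosφ2·cosΔλ=0.86494949; θ=atan2(y, x)=26.0843° ≈ 26.1°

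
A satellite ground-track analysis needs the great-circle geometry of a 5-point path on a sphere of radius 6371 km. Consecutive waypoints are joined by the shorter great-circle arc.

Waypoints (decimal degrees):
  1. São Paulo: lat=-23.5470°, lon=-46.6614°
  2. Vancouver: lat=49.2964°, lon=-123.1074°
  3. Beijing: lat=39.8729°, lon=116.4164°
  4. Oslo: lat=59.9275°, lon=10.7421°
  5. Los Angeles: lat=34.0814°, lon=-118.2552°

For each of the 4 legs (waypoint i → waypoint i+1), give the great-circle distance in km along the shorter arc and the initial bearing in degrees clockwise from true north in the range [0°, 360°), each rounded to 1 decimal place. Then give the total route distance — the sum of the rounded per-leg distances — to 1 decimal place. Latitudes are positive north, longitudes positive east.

Leg 1: dist=11049.0 km, bearing=320.0°
Leg 2: dist=8514.8 km, bearing=317.2°
Leg 3: dist=7027.4 km, bearing=327.3°
Leg 4: dist=8569.7 km, bearing=318.7°
Total: 35160.9 km

Leg 1: φ1=-0.4109727, φ2=0.8603845, Δφ=1.2713572, Δλ=-1.3342344 rad; a=sin²(Δφ/2)+cosφ1·cosφ2·sin²(Δλ/2)=0.5813737874; c=2·atan2(√a, √(1-a))=1.734271045; dist=6371·c=11049.041 ≈ 11049.0 km; running total=11049.0 km
Leg 1 bearing: y=sinΔλ·cosφ2=-0.63398343, x=cosφ1·sinφ2-sinφ1·cosφ2·cosΔλ=0.75602794; θ=atan2(y, x)=-39.9822° <0 so +360° → 320.0178° ≈ 320.0°
Leg 2: φ1=0.8603845, φ2=0.6959134, Δφ=-0.1644711, Δλ=4.1804789 rad; a=sin²(Δφ/2)+cosφ1·cosφ2·sin²(Δλ/2)=0.3839204947; c=2·atan2(√a, √(1-a))=1.336499573; dist=6371·c=8514.839 ≈ 8514.8 km; running total=19563.8 km
Leg 2 bearing: y=sinΔλ·cosφ2=-0.66143495, x=cosφ1·sinφ2-sinφ1·cosφ2·cosΔλ=0.71316618; θ=atan2(y, x)=-42.8448° <0 so +360° → 317.1552° ≈ 317.2°
Leg 3: φ1=0.6959134, φ2=1.0459322, Δφ=0.3500188, Δλ=-1.8443645 rad; a=sin²(Δφ/2)+cosφ1·cosφ2·sin²(Δλ/2)=0.2745543766; c=2·atan2(√a, √(1-a))=1.103032732; dist=6371·c=7027.422 ≈ 7027.4 km; running total=26591.2 km
Leg 3 bearing: y=sinΔλ·cosφ2=-0.48246121, x=cosφ1·sinφ2-sinφ1·cosφ2·cosΔλ=0.75095157; θ=atan2(y, x)=-32.7194° <0 so +360° → 327.2806° ≈ 327.3°
Leg 4: φ1=1.0459322, φ2=0.5948326, Δφ=-0.4510995, Δλ=-2.2514276 rad; a=sin²(Δφ/2)+cosφ1·cosφ2·sin²(Δλ/2)=0.3881153972; c=2·atan2(√a, √(1-a))=1.345116291; dist=6371·c=8569.736 ≈ 8569.7 km; running total=35160.9 km
Leg 4 bearing: y=sinΔλ·cosφ2=-0.64368971, x=cosφ1·sinφ2-sinφ1·cosφ2·cosΔλ=0.73184076; θ=atan2(y, x)=-41.3332° <0 so +360° → 318.6668° ≈ 318.7°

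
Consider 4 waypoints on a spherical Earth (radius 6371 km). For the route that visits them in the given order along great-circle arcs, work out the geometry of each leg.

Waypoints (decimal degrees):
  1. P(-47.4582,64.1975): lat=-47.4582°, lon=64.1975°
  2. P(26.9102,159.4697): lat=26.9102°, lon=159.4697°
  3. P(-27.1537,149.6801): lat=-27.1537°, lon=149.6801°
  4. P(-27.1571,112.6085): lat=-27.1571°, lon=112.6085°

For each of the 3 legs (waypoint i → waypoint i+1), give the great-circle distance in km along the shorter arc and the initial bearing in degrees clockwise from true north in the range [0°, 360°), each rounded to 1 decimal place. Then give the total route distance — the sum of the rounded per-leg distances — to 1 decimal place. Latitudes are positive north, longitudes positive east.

Leg 1: φ1=-0.8283018, φ2=0.4696716, Δφ=1.2979734, Δλ=1.6628136 rad; a=sin²(Δφ/2)+cosφ1·cosφ2·sin²(Δλ/2)=0.6944320195; c=2·atan2(√a, √(1-a))=1.970194594; dist=6371·c=12552.110 ≈ 12552.1 km; running total=12552.1 km
Leg 1 bearing: y=sinΔλ·cosφ2=0.88794447, x=cosφ1·sinφ2-sinφ1·cosφ2·cosΔλ=0.24564074; θ=atan2(y, x)=74.5364° ≈ 74.5°
Leg 2: φ1=0.4696716, φ2=-0.4739215, Δφ=-0.9435931, Δλ=-0.1708608 rad; a=sin²(Δφ/2)+cosφ1·cosφ2·sin²(Δλ/2)=0.2123353956; c=2·atan2(√a, √(1-a))=0.957789742; dist=6371·c=6102.078 ≈ 6102.1 km; running total=18654.2 km
Leg 2 bearing: y=sinΔλ·cosφ2=-0.15129078, x=cosφ1·sinφ2-sinφ1·cosφ2·cosΔλ=-0.80380806; θ=atan2(y, x)=-169.3406° <0 so +360° → 190.6594° ≈ 190.7°
Leg 3: φ1=-0.4739215, φ2=-0.4739808, Δφ=-0.0000593, Δλ=-0.6470215 rad; a=sin²(Δφ/2)+cosφ1·cosφ2·sin²(Δλ/2)=0.0800074846; c=2·atan2(√a, √(1-a))=0.573540692; dist=6371·c=3654.028 ≈ 3654.0 km; running total=22308.2 km
Leg 3 bearing: y=sinΔλ·cosφ2=-0.53635753, x=cosφ1·sinφ2-sinφ1·cosφ2·cosΔλ=-0.08213247; θ=atan2(y, x)=-98.7061° <0 so +360° → 261.2939° ≈ 261.3°

Leg 1: dist=12552.1 km, bearing=74.5°
Leg 2: dist=6102.1 km, bearing=190.7°
Leg 3: dist=3654.0 km, bearing=261.3°
Total: 22308.2 km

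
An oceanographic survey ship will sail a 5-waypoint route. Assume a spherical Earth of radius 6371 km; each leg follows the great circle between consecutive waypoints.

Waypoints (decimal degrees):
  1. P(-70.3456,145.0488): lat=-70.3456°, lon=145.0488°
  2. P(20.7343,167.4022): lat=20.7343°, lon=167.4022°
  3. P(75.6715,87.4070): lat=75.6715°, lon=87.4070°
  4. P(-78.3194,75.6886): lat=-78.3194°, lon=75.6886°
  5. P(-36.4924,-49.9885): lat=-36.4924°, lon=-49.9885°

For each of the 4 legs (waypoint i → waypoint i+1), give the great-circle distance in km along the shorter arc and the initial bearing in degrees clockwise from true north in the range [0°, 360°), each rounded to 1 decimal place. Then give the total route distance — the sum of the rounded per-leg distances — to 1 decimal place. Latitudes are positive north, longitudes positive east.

Leg 1: φ1=-1.2277623, φ2=0.3618818, Δφ=1.5896441, Δλ=0.3901404 rad; a=sin²(Δφ/2)+cosφ1·cosφ2·sin²(Δλ/2)=0.5212421053; c=2·atan2(√a, √(1-a))=1.613293328; dist=6371·c=10278.292 ≈ 10278.3 km; running total=10278.3 km
Leg 1 bearing: y=sinΔλ·cosφ2=0.35568594, x=cosφ1·sinφ2-sinφ1·cosφ2·cosΔλ=0.93363944; θ=atan2(y, x)=20.8552° ≈ 20.9°
Leg 2: φ1=0.3618818, φ2=1.3207168, Δφ=0.9588350, Δλ=-1.3961796 rad; a=sin²(Δφ/2)+cosφ1·cosφ2·sin²(Δλ/2)=0.3083839589; c=2·atan2(√a, √(1-a))=1.177503318; dist=6371·c=7501.874 ≈ 7501.9 km; running total=17780.2 km
Leg 2 bearing: y=sinΔλ·cosφ2=-0.24371760, x=cosφ1·sinφ2-sinφ1·cosφ2·cosΔλ=0.89091801; θ=atan2(y, x)=-15.2994° <0 so +360° → 344.7006° ≈ 344.7°
Leg 3: φ1=1.3207168, φ2=-1.3669314, Δφ=-2.6876482, Δλ=-0.2045247 rad; a=sin²(Δφ/2)+cosφ1·cosφ2·sin²(Δλ/2)=0.9498843476; c=2·atan2(√a, √(1-a))=2.690035483; dist=6371·c=17138.216 ≈ 17138.2 km; running total=34918.4 km
Leg 3 bearing: y=sinΔλ·cosφ2=-0.04111911, x=cosφ1·sinφ2-sinφ1·cosφ2·cosΔλ=-0.43442550; θ=atan2(y, x)=-174.5930° <0 so +360° → 185.4070° ≈ 185.4°
Leg 4: φ1=-1.3669314, φ2=-0.6369125, Δφ=0.7300189, Δλ=-2.1934792 rad; a=sin²(Δφ/2)+cosφ1·cosφ2·sin²(Δλ/2)=0.2562623607; c=2·atan2(√a, √(1-a))=1.061600469; dist=6371·c=6763.457 ≈ 6763.5 km; running total=41681.9 km
Leg 4 bearing: y=sinΔλ·cosφ2=-0.65305043, x=cosφ1·sinφ2-sinφ1·cosφ2·cosΔλ=-0.57956275; θ=atan2(y, x)=-131.5881° <0 so +360° → 228.4119° ≈ 228.4°

Leg 1: dist=10278.3 km, bearing=20.9°
Leg 2: dist=7501.9 km, bearing=344.7°
Leg 3: dist=17138.2 km, bearing=185.4°
Leg 4: dist=6763.5 km, bearing=228.4°
Total: 41681.9 km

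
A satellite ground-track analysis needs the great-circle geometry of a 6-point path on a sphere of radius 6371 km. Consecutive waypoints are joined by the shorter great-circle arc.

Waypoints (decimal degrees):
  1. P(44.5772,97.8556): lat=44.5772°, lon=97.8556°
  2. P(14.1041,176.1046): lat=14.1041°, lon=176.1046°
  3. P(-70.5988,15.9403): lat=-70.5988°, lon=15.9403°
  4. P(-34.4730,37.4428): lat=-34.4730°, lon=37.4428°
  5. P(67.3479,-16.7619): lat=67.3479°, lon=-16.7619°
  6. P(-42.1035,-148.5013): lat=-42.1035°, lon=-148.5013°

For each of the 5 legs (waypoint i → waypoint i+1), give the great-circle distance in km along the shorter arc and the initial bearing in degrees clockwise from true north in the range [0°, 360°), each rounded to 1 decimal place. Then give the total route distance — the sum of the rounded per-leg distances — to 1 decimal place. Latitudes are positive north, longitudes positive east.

Leg 1: φ1=0.7780189, φ2=0.2461630, Δφ=-0.5318559, Δλ=1.3657027 rad; a=sin²(Δφ/2)+cosφ1·cosφ2·sin²(Δλ/2)=0.3441355638; c=2·atan2(√a, √(1-a))=1.253784298; dist=6371·c=7987.860 ≈ 7987.9 km; running total=7987.9 km
Leg 1 bearing: y=sinΔλ·cosφ2=0.94952829, x=cosφ1·sinφ2-sinφ1·cosφ2·cosΔλ=0.03494481; θ=atan2(y, x)=87.8923° ≈ 87.9°
Leg 2: φ1=0.2461630, φ2=-1.2321815, Δφ=-1.4783445, Δλ=-2.7953944 rad; a=sin²(Δφ/2)+cosφ1·cosφ2·sin²(Δλ/2)=0.7664498945; c=2·atan2(√a, √(1-a))=2.132820133; dist=6371·c=13588.197 ≈ 13588.2 km; running total=21576.1 km
Leg 2 bearing: y=sinΔλ·cosφ2=-0.11271698, x=cosφ1·sinφ2-sinφ1·cosφ2·cosΔλ=-0.83863741; θ=atan2(y, x)=-172.3450° <0 so +360° → 187.6550° ≈ 187.7°
Leg 3: φ1=-1.2321815, φ2=-0.6016674, Δφ=0.6305142, Δλ=0.3752894 rad; a=sin²(Δφ/2)+cosφ1·cosφ2·sin²(Δλ/2)=0.1056674359; c=2·atan2(√a, √(1-a))=0.662161511; dist=6371·c=4218.631 ≈ 4218.6 km; running total=25794.7 km
Leg 3 bearing: y=sinΔλ·cosφ2=0.30217452, x=cosφ1·sinφ2-sinφ1·cosφ2·cosΔλ=0.53544176; θ=atan2(y, x)=29.4380° ≈ 29.4°
Leg 4: φ1=-0.6016674, φ2=1.1754426, Δφ=1.7771100, Δλ=-0.9460505 rad; a=sin²(Δφ/2)+cosφ1·cosφ2·sin²(Δλ/2)=0.6683255639; c=2·atan2(√a, √(1-a))=1.914154488; dist=6371·c=12195.078 ≈ 12195.1 km; running total=37989.8 km
Leg 4 bearing: y=sinΔλ·cosφ2=-0.31238726, x=cosφ1·sinφ2-sinφ1·cosφ2·cosΔλ=0.88830187; θ=atan2(y, x)=-19.3751° <0 so +360° → 340.6249° ≈ 340.6°
Leg 5: φ1=1.1754426, φ2=-0.7348447, Δφ=-1.9102873, Δλ=-2.2992863 rad; a=sin²(Δφ/2)+cosφ1·cosφ2·sin²(Δλ/2)=0.9044924010; c=2·atan2(√a, √(1-a))=2.513219356; dist=6371·c=16011.721 ≈ 16011.7 km; running total=54001.5 km
Leg 5 bearing: y=sinΔλ·cosφ2=-0.55361738, x=cosφ1·sinφ2-sinφ1·cosφ2·cosΔλ=0.19761423; θ=atan2(y, x)=-70.3559° <0 so +360° → 289.6441° ≈ 289.6°

Leg 1: dist=7987.9 km, bearing=87.9°
Leg 2: dist=13588.2 km, bearing=187.7°
Leg 3: dist=4218.6 km, bearing=29.4°
Leg 4: dist=12195.1 km, bearing=340.6°
Leg 5: dist=16011.7 km, bearing=289.6°
Total: 54001.5 km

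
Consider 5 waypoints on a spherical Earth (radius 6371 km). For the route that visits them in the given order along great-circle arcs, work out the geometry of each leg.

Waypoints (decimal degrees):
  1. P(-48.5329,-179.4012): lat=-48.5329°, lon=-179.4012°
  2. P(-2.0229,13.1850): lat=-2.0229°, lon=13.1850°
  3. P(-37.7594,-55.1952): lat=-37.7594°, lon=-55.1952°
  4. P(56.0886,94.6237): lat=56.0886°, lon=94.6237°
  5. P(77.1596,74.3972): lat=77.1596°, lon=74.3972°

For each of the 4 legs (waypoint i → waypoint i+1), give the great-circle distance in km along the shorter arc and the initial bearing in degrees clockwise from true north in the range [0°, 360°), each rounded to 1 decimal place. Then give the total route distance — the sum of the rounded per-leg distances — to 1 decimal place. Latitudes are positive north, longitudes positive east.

Leg 1: φ1=-0.8470589, φ2=-0.0353063, Δφ=0.8117526, Δλ=3.3612633 rad; a=sin²(Δφ/2)+cosφ1·cosφ2·sin²(Δλ/2)=0.8097117261; c=2·atan2(√a, √(1-a))=2.238804415; dist=6371·c=14263.423 ≈ 14263.4 km; running total=14263.4 km
Leg 1 bearing: y=sinΔλ·cosφ2=-0.21777238, x=cosφ1·sinφ2-sinφ1·cosφ2·cosΔλ=-0.75424782; θ=atan2(y, x)=-163.8951° <0 so +360° → 196.1049° ≈ 196.1°
Leg 2: φ1=-0.0353063, φ2=-0.6590259, Δφ=-0.6237196, Δλ=-1.1934596 rad; a=sin²(Δφ/2)+cosφ1·cosφ2·sin²(Δλ/2)=0.3436385329; c=2·atan2(√a, √(1-a))=1.252737926; dist=6371·c=7981.193 ≈ 7981.2 km; running total=22244.6 km
Leg 2 bearing: y=sinΔλ·cosφ2=-0.73497056, x=cosφ1·sinφ2-sinφ1·cosφ2·cosΔλ=-0.60168318; θ=atan2(y, x)=-129.3054° <0 so +360° → 230.6946° ≈ 230.7°
Leg 3: φ1=-0.6590259, φ2=0.9789307, Δφ=1.6379566, Δλ=2.6148331 rad; a=sin²(Δφ/2)+cosφ1·cosφ2·sin²(Δλ/2)=0.9447365660; c=2·atan2(√a, √(1-a))=2.666987284; dist=6371·c=16991.376 ≈ 16991.4 km; running total=39236.0 km
Leg 3 bearing: y=sinΔλ·cosφ2=0.28048091, x=cosφ1·sinφ2-sinφ1·cosφ2·cosΔλ=0.36078804; θ=atan2(y, x)=37.8619° ≈ 37.9°
Leg 4: φ1=0.9789307, φ2=1.3466891, Δφ=0.3677583, Δλ=-0.3530190 rad; a=sin²(Δφ/2)+cosφ1·cosφ2·sin²(Δλ/2)=0.0372551500; c=2·atan2(√a, √(1-a))=0.388469909; dist=6371·c=2474.942 ≈ 2474.9 km; running total=41710.9 km
Leg 4 bearing: y=sinΔλ·cosφ2=-0.07683416, x=cosφ1·sinφ2-sinφ1·cosφ2·cosΔλ=0.37089800; θ=atan2(y, x)=-11.7037° <0 so +360° → 348.2963° ≈ 348.3°

Leg 1: dist=14263.4 km, bearing=196.1°
Leg 2: dist=7981.2 km, bearing=230.7°
Leg 3: dist=16991.4 km, bearing=37.9°
Leg 4: dist=2474.9 km, bearing=348.3°
Total: 41710.9 km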